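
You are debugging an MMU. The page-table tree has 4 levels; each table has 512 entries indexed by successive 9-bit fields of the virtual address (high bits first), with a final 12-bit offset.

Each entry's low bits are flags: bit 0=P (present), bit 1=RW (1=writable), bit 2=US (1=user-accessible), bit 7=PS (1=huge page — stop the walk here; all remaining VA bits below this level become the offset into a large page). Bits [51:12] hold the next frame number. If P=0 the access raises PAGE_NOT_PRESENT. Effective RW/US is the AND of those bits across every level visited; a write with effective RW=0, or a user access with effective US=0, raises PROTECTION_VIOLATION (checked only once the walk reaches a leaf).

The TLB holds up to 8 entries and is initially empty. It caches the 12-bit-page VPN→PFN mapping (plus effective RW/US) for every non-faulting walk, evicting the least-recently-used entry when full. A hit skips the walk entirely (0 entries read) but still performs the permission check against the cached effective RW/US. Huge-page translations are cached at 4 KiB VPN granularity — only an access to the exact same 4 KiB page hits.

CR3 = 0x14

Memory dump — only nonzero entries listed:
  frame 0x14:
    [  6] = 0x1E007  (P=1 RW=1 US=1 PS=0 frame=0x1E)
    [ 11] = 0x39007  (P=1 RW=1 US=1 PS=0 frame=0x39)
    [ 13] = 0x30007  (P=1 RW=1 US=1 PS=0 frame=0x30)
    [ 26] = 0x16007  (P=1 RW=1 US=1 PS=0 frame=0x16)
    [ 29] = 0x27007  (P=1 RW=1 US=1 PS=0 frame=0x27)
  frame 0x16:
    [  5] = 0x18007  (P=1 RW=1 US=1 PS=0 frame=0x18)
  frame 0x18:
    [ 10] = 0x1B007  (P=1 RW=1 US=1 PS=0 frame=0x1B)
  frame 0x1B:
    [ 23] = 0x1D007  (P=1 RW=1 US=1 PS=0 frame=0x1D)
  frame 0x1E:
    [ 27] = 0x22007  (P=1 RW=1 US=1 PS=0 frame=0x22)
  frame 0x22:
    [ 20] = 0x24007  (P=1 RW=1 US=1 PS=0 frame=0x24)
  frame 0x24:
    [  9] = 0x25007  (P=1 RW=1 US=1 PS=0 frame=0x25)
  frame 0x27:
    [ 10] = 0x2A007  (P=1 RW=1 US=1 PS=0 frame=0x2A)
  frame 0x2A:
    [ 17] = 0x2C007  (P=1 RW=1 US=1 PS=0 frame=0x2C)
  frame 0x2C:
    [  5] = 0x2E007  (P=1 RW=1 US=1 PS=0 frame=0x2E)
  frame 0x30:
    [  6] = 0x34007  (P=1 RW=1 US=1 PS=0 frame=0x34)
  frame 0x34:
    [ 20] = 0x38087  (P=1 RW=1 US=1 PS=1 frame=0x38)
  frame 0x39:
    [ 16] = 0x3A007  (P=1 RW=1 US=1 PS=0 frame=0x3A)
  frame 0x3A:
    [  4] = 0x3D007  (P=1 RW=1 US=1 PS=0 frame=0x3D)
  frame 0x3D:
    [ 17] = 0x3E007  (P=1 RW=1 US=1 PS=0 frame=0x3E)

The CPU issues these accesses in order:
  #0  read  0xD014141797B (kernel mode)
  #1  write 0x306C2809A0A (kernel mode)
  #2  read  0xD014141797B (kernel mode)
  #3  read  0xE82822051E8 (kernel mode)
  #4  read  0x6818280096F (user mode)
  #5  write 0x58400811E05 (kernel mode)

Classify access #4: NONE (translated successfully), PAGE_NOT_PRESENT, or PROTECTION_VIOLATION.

Trace:
#0 VA=0xD014141797B (r,kernel):
  L0: frame=0x14 idx=26 entry=0x16007 [P=1 RW=1 US=1 PS=0]
  L1: frame=0x16 idx=5 entry=0x18007 [P=1 RW=1 US=1 PS=0]
  L2: frame=0x18 idx=10 entry=0x1B007 [P=1 RW=1 US=1 PS=0]
  L3: frame=0x1B idx=23 entry=0x1D007 [P=1 RW=1 US=1 PS=0]
  ✓ 0x1D97B  — 4 lookups
#1 VA=0x306C2809A0A (w,kernel):
  L0: frame=0x14 idx=6 entry=0x1E007 [P=1 RW=1 US=1 PS=0]
  L1: frame=0x1E idx=27 entry=0x22007 [P=1 RW=1 US=1 PS=0]
  L2: frame=0x22 idx=20 entry=0x24007 [P=1 RW=1 US=1 PS=0]
  L3: frame=0x24 idx=9 entry=0x25007 [P=1 RW=1 US=1 PS=0]
  ✓ 0x25A0A  — 4 lookups
#2 VA=0xD014141797B (r,kernel):
  TLB hit vpn=0xD0141417 → PA=0x1D97B
#3 VA=0xE82822051E8 (r,kernel):
  L0: frame=0x14 idx=29 entry=0x27007 [P=1 RW=1 US=1 PS=0]
  L1: frame=0x27 idx=10 entry=0x2A007 [P=1 RW=1 US=1 PS=0]
  L2: frame=0x2A idx=17 entry=0x2C007 [P=1 RW=1 US=1 PS=0]
  L3: frame=0x2C idx=5 entry=0x2E007 [P=1 RW=1 US=1 PS=0]
  ✓ 0x2E1E8  — 4 lookups
#4 VA=0x6818280096F (r,user):
  L0: frame=0x14 idx=13 entry=0x30007 [P=1 RW=1 US=1 PS=0]
  L1: frame=0x30 idx=6 entry=0x34007 [P=1 RW=1 US=1 PS=0]
  L2: frame=0x34 idx=20 entry=0x38087 [P=1 RW=1 US=1 PS=1]
  ✓ 0x3896F (huge @L2)  — 3 lookups
#5 VA=0x58400811E05 (w,kernel):
  L0: frame=0x14 idx=11 entry=0x39007 [P=1 RW=1 US=1 PS=0]
  L1: frame=0x39 idx=16 entry=0x3A007 [P=1 RW=1 US=1 PS=0]
  L2: frame=0x3A idx=4 entry=0x3D007 [P=1 RW=1 US=1 PS=0]
  L3: frame=0x3D idx=17 entry=0x3E007 [P=1 RW=1 US=1 PS=0]
  ✓ 0x3EE05  — 4 lookups

Access #4 fault: NONE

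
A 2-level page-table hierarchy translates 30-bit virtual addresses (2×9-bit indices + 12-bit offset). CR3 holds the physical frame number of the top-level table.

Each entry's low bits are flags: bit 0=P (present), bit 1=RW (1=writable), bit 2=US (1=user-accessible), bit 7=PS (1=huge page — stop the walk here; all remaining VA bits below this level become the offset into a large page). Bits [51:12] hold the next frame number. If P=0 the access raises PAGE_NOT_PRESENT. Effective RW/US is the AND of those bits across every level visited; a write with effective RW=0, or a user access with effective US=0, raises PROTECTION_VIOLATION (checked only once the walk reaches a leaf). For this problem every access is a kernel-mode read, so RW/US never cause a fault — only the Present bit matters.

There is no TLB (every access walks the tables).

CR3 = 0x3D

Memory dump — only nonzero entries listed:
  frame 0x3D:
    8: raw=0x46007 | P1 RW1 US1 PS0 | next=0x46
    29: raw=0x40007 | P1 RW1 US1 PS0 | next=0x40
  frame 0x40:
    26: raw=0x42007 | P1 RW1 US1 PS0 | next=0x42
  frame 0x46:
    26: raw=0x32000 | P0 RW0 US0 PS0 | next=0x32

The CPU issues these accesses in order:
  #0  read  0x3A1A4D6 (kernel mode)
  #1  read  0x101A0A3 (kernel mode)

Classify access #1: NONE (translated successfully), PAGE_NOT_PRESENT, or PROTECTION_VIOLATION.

Trace:
#0 VA=0x3A1A4D6 (r,kernel):
  L0: frame=0x3D idx=29 entry=0x40007 [P=1 RW=1 US=1 PS=0]
  L1: frame=0x40 idx=26 entry=0x42007 [P=1 RW=1 US=1 PS=0]
  ⇒ phys 0x424D6  [2 reads]
#1 VA=0x101A0A3 (r,kernel):
  L0: frame=0x3D idx=8 entry=0x46007 [P=1 RW=1 US=1 PS=0]
  L1: frame=0x46 idx=26 entry=0x32000 [P=0 RW=0 US=0 PS=0]
  → PAGE_NOT_PRESENT  (2 entries read)

Access #1 fault: PAGE_NOT_PRESENT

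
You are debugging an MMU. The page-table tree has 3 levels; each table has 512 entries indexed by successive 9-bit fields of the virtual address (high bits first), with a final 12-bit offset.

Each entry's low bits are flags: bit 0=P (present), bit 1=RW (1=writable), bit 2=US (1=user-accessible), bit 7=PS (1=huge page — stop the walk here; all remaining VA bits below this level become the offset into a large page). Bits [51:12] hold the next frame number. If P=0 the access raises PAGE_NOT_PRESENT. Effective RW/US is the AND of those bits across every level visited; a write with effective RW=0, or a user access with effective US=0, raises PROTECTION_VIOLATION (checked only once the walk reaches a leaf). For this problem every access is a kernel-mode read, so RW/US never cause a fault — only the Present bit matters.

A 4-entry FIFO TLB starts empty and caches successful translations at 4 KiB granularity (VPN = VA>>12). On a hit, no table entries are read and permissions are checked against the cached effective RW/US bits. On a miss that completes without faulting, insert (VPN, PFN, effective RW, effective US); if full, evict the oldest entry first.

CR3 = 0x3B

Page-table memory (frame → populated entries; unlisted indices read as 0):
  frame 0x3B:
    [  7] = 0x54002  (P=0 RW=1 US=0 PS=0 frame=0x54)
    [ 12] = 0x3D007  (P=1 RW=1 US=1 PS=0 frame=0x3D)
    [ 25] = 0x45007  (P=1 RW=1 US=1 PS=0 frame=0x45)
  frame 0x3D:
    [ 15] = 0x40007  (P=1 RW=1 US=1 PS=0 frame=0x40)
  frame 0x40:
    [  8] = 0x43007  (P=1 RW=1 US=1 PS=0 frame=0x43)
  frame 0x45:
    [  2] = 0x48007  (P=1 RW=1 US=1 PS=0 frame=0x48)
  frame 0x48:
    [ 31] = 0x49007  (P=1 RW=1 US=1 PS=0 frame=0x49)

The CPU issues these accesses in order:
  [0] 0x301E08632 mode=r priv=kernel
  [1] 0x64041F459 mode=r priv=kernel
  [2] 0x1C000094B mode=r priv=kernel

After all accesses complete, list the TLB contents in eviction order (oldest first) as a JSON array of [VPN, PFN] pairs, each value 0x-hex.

Walk each access:
#0 VA=0x301E08632 (r,kernel):
  lvl0: tbl 0x3B, slot 12 ⇒ 0x3D007 (P1/RW1/US1/PS0)
  lvl1: tbl 0x3D, slot 15 ⇒ 0x40007 (P1/RW1/US1/PS0)
  lvl2: tbl 0x40, slot 8 ⇒ 0x43007 (P1/RW1/US1/PS0)
  ⇒ phys 0x43632  [3 reads]
#1 VA=0x64041F459 (r,kernel):
  lvl0: tbl 0x3B, slot 25 ⇒ 0x45007 (P1/RW1/US1/PS0)
  lvl1: tbl 0x45, slot 2 ⇒ 0x48007 (P1/RW1/US1/PS0)
  lvl2: tbl 0x48, slot 31 ⇒ 0x49007 (P1/RW1/US1/PS0)
  ⇒ phys 0x49459  [3 reads]
#2 VA=0x1C000094B (r,kernel):
  lvl0: tbl 0x3B, slot 7 ⇒ 0x54002 (P0/RW1/US0/PS0)
  ✗ PAGE_NOT_PRESENT  [1 reads]

TLB: [["0x301E08", "0x43"], ["0x64041F", "0x49"]]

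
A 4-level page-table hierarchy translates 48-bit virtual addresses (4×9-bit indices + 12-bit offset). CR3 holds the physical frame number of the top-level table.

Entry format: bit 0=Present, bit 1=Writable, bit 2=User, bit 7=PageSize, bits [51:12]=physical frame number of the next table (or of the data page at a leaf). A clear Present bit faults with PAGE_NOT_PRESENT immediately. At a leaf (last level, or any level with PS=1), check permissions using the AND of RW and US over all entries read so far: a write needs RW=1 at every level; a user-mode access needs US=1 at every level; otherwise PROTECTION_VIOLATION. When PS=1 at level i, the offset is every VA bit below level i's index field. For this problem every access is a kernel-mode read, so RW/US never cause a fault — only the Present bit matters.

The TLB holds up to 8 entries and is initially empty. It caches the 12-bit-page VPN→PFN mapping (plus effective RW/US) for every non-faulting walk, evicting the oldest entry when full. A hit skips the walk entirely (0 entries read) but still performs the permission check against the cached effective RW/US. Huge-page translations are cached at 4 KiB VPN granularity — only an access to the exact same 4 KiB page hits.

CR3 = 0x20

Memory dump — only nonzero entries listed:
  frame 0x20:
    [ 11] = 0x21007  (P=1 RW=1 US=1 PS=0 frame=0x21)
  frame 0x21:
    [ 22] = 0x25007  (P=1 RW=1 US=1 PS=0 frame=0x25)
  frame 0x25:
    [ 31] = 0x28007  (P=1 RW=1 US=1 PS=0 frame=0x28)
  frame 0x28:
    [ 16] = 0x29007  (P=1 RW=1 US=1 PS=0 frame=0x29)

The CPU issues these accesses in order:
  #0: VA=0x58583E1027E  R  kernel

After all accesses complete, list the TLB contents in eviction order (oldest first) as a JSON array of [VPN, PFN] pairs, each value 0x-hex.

Per-access translation:
#0 VA=0x58583E1027E (r,kernel):
  L0 @0x20[11] → 0x21007  P=1,RW=1,US=1,PS=0
  L1 @0x21[22] → 0x25007  P=1,RW=1,US=1,PS=0
  L2 @0x25[31] → 0x28007  P=1,RW=1,US=1,PS=0
  L3 @0x28[16] → 0x29007  P=1,RW=1,US=1,PS=0
  → PA=0x2927E  (4 entries read)

TLB: [["0x58583E10", "0x29"]]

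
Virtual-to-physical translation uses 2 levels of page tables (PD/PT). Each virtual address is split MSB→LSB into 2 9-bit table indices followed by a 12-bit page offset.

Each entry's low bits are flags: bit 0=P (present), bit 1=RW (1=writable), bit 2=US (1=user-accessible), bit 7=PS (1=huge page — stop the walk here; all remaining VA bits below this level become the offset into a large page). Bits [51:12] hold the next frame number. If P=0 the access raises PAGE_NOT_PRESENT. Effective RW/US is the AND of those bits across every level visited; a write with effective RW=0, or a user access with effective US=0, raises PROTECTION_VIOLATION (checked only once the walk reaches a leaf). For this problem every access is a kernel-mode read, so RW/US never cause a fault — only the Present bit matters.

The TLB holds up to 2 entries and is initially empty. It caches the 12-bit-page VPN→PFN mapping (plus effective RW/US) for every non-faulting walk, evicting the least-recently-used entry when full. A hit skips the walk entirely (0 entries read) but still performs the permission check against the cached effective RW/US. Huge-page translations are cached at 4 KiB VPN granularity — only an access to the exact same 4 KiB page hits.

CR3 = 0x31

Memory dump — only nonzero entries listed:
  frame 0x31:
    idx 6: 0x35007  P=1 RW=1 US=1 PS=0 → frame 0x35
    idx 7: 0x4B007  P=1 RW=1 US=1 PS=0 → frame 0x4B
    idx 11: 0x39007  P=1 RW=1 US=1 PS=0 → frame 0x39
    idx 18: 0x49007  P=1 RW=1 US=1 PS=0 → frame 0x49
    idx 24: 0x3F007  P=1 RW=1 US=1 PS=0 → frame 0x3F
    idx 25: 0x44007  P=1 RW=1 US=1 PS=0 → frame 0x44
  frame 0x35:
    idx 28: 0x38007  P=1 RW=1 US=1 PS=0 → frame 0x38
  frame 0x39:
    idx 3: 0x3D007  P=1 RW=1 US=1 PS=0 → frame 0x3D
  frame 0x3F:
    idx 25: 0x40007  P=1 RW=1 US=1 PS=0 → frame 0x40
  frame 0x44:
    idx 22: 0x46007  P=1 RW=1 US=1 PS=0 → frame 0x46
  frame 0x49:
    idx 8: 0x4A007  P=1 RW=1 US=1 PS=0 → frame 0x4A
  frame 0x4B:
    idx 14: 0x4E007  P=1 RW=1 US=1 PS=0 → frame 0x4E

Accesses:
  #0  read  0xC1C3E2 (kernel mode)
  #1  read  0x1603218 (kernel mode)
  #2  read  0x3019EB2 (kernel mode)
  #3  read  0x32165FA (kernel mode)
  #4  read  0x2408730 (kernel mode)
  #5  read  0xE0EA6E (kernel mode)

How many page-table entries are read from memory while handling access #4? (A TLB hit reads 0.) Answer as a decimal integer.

Trace:
#0 VA=0xC1C3E2 (r,kernel):
  [0] read 0x31 idx=6: raw=0x35007 flags P=1 W=1 U=1 S=0
  [1] read 0x35 idx=28: raw=0x38007 flags P=1 W=1 U=1 S=0
  ✓ 0x383E2  — 2 lookups
#1 VA=0x1603218 (r,kernel):
  [0] read 0x31 idx=11: raw=0x39007 flags P=1 W=1 U=1 S=0
  [1] read 0x39 idx=3: raw=0x3D007 flags P=1 W=1 U=1 S=0
  ✓ 0x3D218  — 2 lookups
#2 VA=0x3019EB2 (r,kernel):
  [0] read 0x31 idx=24: raw=0x3F007 flags P=1 W=1 U=1 S=0
  [1] read 0x3F idx=25: raw=0x40007 flags P=1 W=1 U=1 S=0
  ✓ 0x40EB2  — 2 lookups
#3 VA=0x32165FA (r,kernel):
  [0] read 0x31 idx=25: raw=0x44007 flags P=1 W=1 U=1 S=0
  [1] read 0x44 idx=22: raw=0x46007 flags P=1 W=1 U=1 S=0
  ✓ 0x465FA  — 2 lookups
#4 VA=0x2408730 (r,kernel):
  [0] read 0x31 idx=18: raw=0x49007 flags P=1 W=1 U=1 S=0
  [1] read 0x49 idx=8: raw=0x4A007 flags P=1 W=1 U=1 S=0
  ✓ 0x4A730  — 2 lookups
#5 VA=0xE0EA6E (r,kernel):
  [0] read 0x31 idx=7: raw=0x4B007 flags P=1 W=1 U=1 S=0
  [1] read 0x4B idx=14: raw=0x4E007 flags P=1 W=1 U=1 S=0
  ✓ 0x4EA6E  — 2 lookups

Entries read for #4: 2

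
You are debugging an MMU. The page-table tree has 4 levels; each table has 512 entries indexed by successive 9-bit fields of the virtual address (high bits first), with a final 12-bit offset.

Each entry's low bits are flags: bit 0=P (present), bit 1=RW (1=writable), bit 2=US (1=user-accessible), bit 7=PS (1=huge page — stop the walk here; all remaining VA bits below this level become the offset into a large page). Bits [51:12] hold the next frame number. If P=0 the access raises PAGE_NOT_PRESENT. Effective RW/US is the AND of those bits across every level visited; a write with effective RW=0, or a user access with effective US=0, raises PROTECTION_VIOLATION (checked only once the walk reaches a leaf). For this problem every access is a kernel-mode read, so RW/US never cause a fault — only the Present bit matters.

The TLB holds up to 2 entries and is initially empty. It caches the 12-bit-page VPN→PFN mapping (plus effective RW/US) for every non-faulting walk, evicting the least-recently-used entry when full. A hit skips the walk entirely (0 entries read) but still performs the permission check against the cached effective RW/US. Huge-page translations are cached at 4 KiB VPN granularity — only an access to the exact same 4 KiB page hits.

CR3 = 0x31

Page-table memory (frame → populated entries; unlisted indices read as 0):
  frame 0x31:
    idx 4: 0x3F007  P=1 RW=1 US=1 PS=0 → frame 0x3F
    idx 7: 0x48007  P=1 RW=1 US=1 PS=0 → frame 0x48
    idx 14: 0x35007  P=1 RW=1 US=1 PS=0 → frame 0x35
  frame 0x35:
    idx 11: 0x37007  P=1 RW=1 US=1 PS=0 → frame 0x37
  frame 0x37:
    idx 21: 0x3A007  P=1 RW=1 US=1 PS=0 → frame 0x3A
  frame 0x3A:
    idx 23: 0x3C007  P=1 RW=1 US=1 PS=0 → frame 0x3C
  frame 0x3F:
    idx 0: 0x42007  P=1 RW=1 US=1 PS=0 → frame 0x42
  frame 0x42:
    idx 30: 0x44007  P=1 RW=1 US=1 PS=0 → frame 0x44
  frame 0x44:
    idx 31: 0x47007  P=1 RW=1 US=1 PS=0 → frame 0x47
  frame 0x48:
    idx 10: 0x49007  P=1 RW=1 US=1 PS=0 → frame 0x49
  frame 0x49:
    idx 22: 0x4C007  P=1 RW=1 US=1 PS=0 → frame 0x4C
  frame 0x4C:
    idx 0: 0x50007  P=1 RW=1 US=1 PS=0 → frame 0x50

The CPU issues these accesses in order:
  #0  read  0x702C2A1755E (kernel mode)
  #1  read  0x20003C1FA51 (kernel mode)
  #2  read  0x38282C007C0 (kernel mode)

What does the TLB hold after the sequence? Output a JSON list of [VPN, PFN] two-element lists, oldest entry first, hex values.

Per-access translation:
#0 VA=0x702C2A1755E (r,kernel):
  L0: frame=0x31 idx=14 entry=0x35007 [P=1 RW=1 US=1 PS=0]
  L1: frame=0x35 idx=11 entry=0x37007 [P=1 RW=1 US=1 PS=0]
  L2: frame=0x37 idx=21 entry=0x3A007 [P=1 RW=1 US=1 PS=0]
  L3: frame=0x3A idx=23 entry=0x3C007 [P=1 RW=1 US=1 PS=0]
  ⇒ phys 0x3C55E  [4 reads]
#1 VA=0x20003C1FA51 (r,kernel):
  L0: frame=0x31 idx=4 entry=0x3F007 [P=1 RW=1 US=1 PS=0]
  L1: frame=0x3F idx=0 entry=0x42007 [P=1 RW=1 US=1 PS=0]
  L2: frame=0x42 idx=30 entry=0x44007 [P=1 RW=1 US=1 PS=0]
  L3: frame=0x44 idx=31 entry=0x47007 [P=1 RW=1 US=1 PS=0]
  ⇒ phys 0x47A51  [4 reads]
#2 VA=0x38282C007C0 (r,kernel):
  L0: frame=0x31 idx=7 entry=0x48007 [P=1 RW=1 US=1 PS=0]
  L1: frame=0x48 idx=10 entry=0x49007 [P=1 RW=1 US=1 PS=0]
  L2: frame=0x49 idx=22 entry=0x4C007 [P=1 RW=1 US=1 PS=0]
  L3: frame=0x4C idx=0 entry=0x50007 [P=1 RW=1 US=1 PS=0]
  ⇒ phys 0x507C0  [4 reads]

TLB: [["0x20003C1F", "0x47"], ["0x38282C00", "0x50"]]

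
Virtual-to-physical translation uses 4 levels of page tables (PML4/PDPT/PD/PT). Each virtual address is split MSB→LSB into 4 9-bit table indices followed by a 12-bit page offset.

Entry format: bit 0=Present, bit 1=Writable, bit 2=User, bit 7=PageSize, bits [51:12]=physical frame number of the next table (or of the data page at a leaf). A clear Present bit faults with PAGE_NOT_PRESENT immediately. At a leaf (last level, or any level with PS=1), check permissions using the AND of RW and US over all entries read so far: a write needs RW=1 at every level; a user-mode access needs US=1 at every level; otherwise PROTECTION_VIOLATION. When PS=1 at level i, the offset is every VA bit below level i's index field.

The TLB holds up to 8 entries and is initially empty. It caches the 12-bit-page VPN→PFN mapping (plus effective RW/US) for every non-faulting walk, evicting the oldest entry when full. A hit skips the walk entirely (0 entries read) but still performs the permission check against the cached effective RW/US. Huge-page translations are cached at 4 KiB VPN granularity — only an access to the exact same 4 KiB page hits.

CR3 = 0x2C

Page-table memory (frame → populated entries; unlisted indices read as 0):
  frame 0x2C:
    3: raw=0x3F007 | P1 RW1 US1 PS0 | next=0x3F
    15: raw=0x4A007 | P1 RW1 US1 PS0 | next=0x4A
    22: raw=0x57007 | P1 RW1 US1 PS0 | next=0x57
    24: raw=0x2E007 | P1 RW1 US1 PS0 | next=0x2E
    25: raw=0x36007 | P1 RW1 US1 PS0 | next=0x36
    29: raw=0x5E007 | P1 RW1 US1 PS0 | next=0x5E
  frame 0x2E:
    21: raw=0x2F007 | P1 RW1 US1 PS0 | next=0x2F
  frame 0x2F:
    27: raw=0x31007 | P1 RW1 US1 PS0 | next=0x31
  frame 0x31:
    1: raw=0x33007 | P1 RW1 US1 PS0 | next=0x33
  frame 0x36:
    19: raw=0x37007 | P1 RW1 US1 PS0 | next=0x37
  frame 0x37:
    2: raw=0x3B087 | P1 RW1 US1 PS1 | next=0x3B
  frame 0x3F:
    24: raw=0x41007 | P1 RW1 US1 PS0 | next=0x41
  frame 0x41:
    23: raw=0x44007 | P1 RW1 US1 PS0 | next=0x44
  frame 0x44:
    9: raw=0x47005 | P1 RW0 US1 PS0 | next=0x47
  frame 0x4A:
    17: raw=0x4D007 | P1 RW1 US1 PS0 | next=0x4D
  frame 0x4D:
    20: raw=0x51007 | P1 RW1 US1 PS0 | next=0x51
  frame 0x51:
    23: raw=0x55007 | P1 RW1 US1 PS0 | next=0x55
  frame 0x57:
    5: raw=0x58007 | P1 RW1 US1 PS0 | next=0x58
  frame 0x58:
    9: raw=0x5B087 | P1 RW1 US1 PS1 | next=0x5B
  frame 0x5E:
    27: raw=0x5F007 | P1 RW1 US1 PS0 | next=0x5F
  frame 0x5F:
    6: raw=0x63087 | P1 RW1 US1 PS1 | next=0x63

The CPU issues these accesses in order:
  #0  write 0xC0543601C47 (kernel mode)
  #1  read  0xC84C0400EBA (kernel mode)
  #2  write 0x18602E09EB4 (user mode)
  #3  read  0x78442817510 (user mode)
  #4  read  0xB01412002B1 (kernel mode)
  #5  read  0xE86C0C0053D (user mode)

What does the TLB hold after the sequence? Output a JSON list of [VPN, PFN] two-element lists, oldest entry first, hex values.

Walk each access:
#0 VA=0xC0543601C47 (w,kernel):
  L0: frame=0x2C idx=24 entry=0x2E007 [P=1 RW=1 US=1 PS=0]
  L1: frame=0x2E idx=21 entry=0x2F007 [P=1 RW=1 US=1 PS=0]
  L2: frame=0x2F idx=27 entry=0x31007 [P=1 RW=1 US=1 PS=0]
  L3: frame=0x31 idx=1 entry=0x33007 [P=1 RW=1 US=1 PS=0]
  ⇒ phys 0x33C47  [4 reads]
#1 VA=0xC84C0400EBA (r,kernel):
  L0: frame=0x2C idx=25 entry=0x36007 [P=1 RW=1 US=1 PS=0]
  L1: frame=0x36 idx=19 entry=0x37007 [P=1 RW=1 US=1 PS=0]
  L2: frame=0x37 idx=2 entry=0x3B087 [P=1 RW=1 US=1 PS=1]
  ⇒ phys 0x3BEBA (huge @L2)  [3 reads]
#2 VA=0x18602E09EB4 (w,user):
  L0: frame=0x2C idx=3 entry=0x3F007 [P=1 RW=1 US=1 PS=0]
  L1: frame=0x3F idx=24 entry=0x41007 [P=1 RW=1 US=1 PS=0]
  L2: frame=0x41 idx=23 entry=0x44007 [P=1 RW=1 US=1 PS=0]
  L3: frame=0x44 idx=9 entry=0x47005 [P=1 RW=0 US=1 PS=0]
  ✗ PROTECTION_VIOLATION  [4 reads]
#3 VA=0x78442817510 (r,user):
  L0: frame=0x2C idx=15 entry=0x4A007 [P=1 RW=1 US=1 PS=0]
  L1: frame=0x4A idx=17 entry=0x4D007 [P=1 RW=1 US=1 PS=0]
  L2: frame=0x4D idx=20 entry=0x51007 [P=1 RW=1 US=1 PS=0]
  L3: frame=0x51 idx=23 entry=0x55007 [P=1 RW=1 US=1 PS=0]
  ⇒ phys 0x55510  [4 reads]
#4 VA=0xB01412002B1 (r,kernel):
  L0: frame=0x2C idx=22 entry=0x57007 [P=1 RW=1 US=1 PS=0]
  L1: frame=0x57 idx=5 entry=0x58007 [P=1 RW=1 US=1 PS=0]
  L2: frame=0x58 idx=9 entry=0x5B087 [P=1 RW=1 US=1 PS=1]
  ⇒ phys 0x5B2B1 (huge @L2)  [3 reads]
#5 VA=0xE86C0C0053D (r,user):
  L0: frame=0x2C idx=29 entry=0x5E007 [P=1 RW=1 US=1 PS=0]
  L1: frame=0x5E idx=27 entry=0x5F007 [P=1 RW=1 US=1 PS=0]
  L2: frame=0x5F idx=6 entry=0x63087 [P=1 RW=1 US=1 PS=1]
  ⇒ phys 0x6353D (huge @L2)  [3 reads]

TLB: [["0xC0543601", "0x33"], ["0xC84C0400", "0x3B"], ["0x78442817", "0x55"], ["0xB0141200", "0x5B"], ["0xE86C0C00", "0x63"]]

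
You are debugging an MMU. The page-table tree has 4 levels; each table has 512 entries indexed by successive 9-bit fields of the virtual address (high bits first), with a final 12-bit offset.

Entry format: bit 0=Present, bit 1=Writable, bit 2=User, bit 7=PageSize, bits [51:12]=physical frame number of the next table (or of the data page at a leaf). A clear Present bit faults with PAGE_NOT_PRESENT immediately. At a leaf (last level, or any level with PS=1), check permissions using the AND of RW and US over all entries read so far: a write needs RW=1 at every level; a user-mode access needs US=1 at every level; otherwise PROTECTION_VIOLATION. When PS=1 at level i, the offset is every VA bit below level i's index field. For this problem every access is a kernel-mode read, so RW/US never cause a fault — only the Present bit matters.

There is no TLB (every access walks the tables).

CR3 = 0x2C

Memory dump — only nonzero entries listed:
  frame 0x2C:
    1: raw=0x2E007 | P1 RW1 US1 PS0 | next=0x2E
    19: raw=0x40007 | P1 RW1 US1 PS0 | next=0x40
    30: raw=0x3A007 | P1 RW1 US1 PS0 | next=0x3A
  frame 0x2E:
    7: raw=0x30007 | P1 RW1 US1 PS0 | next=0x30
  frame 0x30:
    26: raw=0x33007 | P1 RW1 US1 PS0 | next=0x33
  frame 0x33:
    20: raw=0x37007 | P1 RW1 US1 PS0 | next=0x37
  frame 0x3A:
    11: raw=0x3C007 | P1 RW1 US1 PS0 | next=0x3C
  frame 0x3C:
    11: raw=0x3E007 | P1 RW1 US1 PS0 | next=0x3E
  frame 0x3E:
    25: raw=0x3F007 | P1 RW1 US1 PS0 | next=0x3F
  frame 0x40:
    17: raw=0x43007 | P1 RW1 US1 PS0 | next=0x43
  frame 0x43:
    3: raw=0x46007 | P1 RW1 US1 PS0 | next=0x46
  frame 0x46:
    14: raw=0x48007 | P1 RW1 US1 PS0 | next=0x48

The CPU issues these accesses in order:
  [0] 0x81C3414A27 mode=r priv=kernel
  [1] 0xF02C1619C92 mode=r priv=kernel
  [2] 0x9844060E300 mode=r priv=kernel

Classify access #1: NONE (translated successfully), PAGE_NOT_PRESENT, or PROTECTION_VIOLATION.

Walk each access:
#0 VA=0x81C3414A27 (r,kernel):
  L0 @0x2C[1] → 0x2E007  P=1,RW=1,US=1,PS=0
  L1 @0x2E[7] → 0x30007  P=1,RW=1,US=1,PS=0
  L2 @0x30[26] → 0x33007  P=1,RW=1,US=1,PS=0
  L3 @0x33[20] → 0x37007  P=1,RW=1,US=1,PS=0
  → PA=0x37A27  (4 entries read)
#1 VA=0xF02C1619C92 (r,kernel):
  L0 @0x2C[30] → 0x3A007  P=1,RW=1,US=1,PS=0
  L1 @0x3A[11] → 0x3C007  P=1,RW=1,US=1,PS=0
  L2 @0x3C[11] → 0x3E007  P=1,RW=1,US=1,PS=0
  L3 @0x3E[25] → 0x3F007  P=1,RW=1,US=1,PS=0
  → PA=0x3FC92  (4 entries read)
#2 VA=0x9844060E300 (r,kernel):
  L0 @0x2C[19] → 0x40007  P=1,RW=1,US=1,PS=0
  L1 @0x40[17] → 0x43007  P=1,RW=1,US=1,PS=0
  L2 @0x43[3] → 0x46007  P=1,RW=1,US=1,PS=0
  L3 @0x46[14] → 0x48007  P=1,RW=1,US=1,PS=0
  → PA=0x48300  (4 entries read)

Access #1 fault: NONE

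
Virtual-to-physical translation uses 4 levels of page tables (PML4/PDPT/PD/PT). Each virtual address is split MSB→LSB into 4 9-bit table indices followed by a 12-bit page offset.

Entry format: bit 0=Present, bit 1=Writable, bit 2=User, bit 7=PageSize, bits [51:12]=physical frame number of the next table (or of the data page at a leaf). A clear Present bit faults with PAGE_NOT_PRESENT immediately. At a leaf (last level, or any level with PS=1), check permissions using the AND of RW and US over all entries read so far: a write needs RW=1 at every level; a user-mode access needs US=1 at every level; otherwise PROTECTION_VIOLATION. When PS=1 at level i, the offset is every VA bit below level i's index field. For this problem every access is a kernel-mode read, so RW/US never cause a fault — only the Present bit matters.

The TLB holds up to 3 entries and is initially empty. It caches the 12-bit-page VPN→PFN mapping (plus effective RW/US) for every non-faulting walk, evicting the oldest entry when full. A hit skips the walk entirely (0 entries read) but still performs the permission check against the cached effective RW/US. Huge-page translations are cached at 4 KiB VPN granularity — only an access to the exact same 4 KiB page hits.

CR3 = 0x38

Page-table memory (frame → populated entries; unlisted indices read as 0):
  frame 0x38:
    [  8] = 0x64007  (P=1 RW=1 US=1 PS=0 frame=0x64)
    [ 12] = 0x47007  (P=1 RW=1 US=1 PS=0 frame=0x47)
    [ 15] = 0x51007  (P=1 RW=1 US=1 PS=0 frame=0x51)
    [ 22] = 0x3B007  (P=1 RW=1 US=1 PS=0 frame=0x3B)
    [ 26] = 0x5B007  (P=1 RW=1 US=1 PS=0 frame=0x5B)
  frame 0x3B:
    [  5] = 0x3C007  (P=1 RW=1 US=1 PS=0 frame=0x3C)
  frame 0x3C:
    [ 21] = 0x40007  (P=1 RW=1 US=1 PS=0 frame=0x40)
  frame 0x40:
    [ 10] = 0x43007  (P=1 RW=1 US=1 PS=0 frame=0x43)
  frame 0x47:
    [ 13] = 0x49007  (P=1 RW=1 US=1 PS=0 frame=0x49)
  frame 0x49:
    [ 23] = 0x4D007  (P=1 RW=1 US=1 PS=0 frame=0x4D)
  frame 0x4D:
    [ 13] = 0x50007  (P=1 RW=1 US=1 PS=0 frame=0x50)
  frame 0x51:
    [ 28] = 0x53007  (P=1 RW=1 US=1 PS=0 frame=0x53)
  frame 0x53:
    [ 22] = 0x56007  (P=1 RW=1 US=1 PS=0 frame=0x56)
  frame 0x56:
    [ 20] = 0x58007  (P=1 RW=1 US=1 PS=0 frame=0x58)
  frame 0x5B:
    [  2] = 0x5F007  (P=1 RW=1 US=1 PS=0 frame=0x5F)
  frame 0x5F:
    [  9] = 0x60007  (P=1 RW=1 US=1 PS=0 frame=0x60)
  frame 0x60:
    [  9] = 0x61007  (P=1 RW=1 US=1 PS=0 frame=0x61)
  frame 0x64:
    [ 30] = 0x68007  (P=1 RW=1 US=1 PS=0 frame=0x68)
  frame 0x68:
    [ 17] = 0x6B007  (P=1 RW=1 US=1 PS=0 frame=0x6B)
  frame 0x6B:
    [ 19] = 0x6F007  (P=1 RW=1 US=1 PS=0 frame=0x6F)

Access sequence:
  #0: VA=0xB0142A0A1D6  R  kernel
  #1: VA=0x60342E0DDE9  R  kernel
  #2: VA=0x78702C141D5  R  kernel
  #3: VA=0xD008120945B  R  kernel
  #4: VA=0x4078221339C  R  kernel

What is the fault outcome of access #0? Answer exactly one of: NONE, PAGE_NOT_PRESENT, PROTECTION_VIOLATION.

Walk each access:
#0 VA=0xB0142A0A1D6 (r,kernel):
  L0 @0x38[22] → 0x3B007  P=1,RW=1,US=1,PS=0
  L1 @0x3B[5] → 0x3C007  P=1,RW=1,US=1,PS=0
  L2 @0x3C[21] → 0x40007  P=1,RW=1,US=1,PS=0
  L3 @0x40[10] → 0x43007  P=1,RW=1,US=1,PS=0
  ⇒ phys 0x431D6  [4 reads]
#1 VA=0x60342E0DDE9 (r,kernel):
  L0 @0x38[12] → 0x47007  P=1,RW=1,US=1,PS=0
  L1 @0x47[13] → 0x49007  P=1,RW=1,US=1,PS=0
  L2 @0x49[23] → 0x4D007  P=1,RW=1,US=1,PS=0
  L3 @0x4D[13] → 0x50007  P=1,RW=1,US=1,PS=0
  ⇒ phys 0x50DE9  [4 reads]
#2 VA=0x78702C141D5 (r,kernel):
  L0 @0x38[15] → 0x51007  P=1,RW=1,US=1,PS=0
  L1 @0x51[28] → 0x53007  P=1,RW=1,US=1,PS=0
  L2 @0x53[22] → 0x56007  P=1,RW=1,US=1,PS=0
  L3 @0x56[20] → 0x58007  P=1,RW=1,US=1,PS=0
  ⇒ phys 0x581D5  [4 reads]
#3 VA=0xD008120945B (r,kernel):
  L0 @0x38[26] → 0x5B007  P=1,RW=1,US=1,PS=0
  L1 @0x5B[2] → 0x5F007  P=1,RW=1,US=1,PS=0
  L2 @0x5F[9] → 0x60007  P=1,RW=1,US=1,PS=0
  L3 @0x60[9] → 0x61007  P=1,RW=1,US=1,PS=0
  ⇒ phys 0x6145B  [4 reads]
#4 VA=0x4078221339C (r,kernel):
  L0 @0x38[8] → 0x64007  P=1,RW=1,US=1,PS=0
  L1 @0x64[30] → 0x68007  P=1,RW=1,US=1,PS=0
  L2 @0x68[17] → 0x6B007  P=1,RW=1,US=1,PS=0
  L3 @0x6B[19] → 0x6F007  P=1,RW=1,US=1,PS=0
  ⇒ phys 0x6F39C  [4 reads]

Access #0 fault: NONE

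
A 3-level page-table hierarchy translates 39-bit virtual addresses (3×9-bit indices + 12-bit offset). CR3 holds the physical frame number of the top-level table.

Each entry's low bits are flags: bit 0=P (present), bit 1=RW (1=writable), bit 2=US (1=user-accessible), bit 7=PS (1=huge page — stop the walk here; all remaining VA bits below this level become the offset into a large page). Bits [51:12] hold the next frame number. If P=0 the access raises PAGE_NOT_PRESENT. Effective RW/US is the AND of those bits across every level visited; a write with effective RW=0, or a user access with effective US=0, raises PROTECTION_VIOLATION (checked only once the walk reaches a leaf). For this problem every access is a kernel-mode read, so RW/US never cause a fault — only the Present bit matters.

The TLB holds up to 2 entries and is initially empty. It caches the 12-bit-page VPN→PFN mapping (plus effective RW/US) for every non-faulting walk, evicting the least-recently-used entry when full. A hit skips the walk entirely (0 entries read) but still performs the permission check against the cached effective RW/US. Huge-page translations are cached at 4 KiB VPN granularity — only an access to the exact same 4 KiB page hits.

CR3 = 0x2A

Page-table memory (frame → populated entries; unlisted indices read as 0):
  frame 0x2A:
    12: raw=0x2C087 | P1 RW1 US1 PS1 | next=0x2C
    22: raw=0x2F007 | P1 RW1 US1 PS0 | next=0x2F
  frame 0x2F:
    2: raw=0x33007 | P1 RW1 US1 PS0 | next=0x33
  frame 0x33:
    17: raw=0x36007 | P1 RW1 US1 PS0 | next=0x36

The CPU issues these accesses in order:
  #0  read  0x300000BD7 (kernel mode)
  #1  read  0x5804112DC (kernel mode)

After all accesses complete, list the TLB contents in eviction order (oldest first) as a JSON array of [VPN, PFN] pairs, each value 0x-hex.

Per-access translation:
#0 VA=0x300000BD7 (r,kernel):
  lvl0: tbl 0x2A, slot 12 ⇒ 0x2C087 (P1/RW1/US1/PS1)
  → PA=0x2CBD7 (huge @L0)  (1 entries read)
#1 VA=0x5804112DC (r,kernel):
  lvl0: tbl 0x2A, slot 22 ⇒ 0x2F007 (P1/RW1/US1/PS0)
  lvl1: tbl 0x2F, slot 2 ⇒ 0x33007 (P1/RW1/US1/PS0)
  lvl2: tbl 0x33, slot 17 ⇒ 0x36007 (P1/RW1/US1/PS0)
  → PA=0x362DC  (3 entries read)

TLB: [["0x300000", "0x2C"], ["0x580411", "0x36"]]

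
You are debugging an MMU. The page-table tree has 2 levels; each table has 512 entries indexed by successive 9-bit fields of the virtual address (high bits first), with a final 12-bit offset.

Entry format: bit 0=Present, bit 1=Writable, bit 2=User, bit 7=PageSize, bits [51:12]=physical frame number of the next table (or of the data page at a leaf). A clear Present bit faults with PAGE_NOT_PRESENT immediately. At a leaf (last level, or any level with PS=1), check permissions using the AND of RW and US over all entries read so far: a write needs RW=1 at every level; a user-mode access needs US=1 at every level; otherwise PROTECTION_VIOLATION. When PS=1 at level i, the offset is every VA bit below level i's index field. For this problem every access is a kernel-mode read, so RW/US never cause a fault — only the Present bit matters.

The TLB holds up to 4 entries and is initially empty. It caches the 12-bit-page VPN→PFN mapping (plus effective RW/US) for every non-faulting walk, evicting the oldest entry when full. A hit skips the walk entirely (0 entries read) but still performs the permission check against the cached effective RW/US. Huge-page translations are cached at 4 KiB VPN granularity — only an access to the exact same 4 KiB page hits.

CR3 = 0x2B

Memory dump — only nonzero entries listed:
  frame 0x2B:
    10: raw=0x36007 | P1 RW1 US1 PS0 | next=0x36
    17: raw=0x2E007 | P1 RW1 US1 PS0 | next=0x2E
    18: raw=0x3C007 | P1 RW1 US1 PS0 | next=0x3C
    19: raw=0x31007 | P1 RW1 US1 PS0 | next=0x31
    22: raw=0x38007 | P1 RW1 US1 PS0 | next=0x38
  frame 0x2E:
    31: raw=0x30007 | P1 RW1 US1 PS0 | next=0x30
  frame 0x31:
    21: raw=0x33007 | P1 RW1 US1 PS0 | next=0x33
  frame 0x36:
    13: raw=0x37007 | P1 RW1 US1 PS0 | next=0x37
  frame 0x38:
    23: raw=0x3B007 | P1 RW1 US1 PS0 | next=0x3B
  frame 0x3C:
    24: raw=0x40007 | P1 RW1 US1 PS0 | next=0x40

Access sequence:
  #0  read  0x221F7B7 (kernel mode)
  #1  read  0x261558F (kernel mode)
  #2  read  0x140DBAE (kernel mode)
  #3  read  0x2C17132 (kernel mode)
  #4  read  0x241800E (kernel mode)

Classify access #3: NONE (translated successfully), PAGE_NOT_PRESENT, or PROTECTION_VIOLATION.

Walk each access:
#0 VA=0x221F7B7 (r,kernel):
  L0 @0x2B[17] → 0x2E007  P=1,RW=1,US=1,PS=0
  L1 @0x2E[31] → 0x30007  P=1,RW=1,US=1,PS=0
  → PA=0x307B7  (2 entries read)
#1 VA=0x261558F (r,kernel):
  L0 @0x2B[19] → 0x31007  P=1,RW=1,US=1,PS=0
  L1 @0x31[21] → 0x33007  P=1,RW=1,US=1,PS=0
  → PA=0x3358F  (2 entries read)
#2 VA=0x140DBAE (r,kernel):
  L0 @0x2B[10] → 0x36007  P=1,RW=1,US=1,PS=0
  L1 @0x36[13] → 0x37007  P=1,RW=1,US=1,PS=0
  → PA=0x37BAE  (2 entries read)
#3 VA=0x2C17132 (r,kernel):
  L0 @0x2B[22] → 0x38007  P=1,RW=1,US=1,PS=0
  L1 @0x38[23] → 0x3B007  P=1,RW=1,US=1,PS=0
  → PA=0x3B132  (2 entries read)
#4 VA=0x241800E (r,kernel):
  L0 @0x2B[18] → 0x3C007  P=1,RW=1,US=1,PS=0
  L1 @0x3C[24] → 0x40007  P=1,RW=1,US=1,PS=0
  → PA=0x4000E  (2 entries read)

Access #3 fault: NONE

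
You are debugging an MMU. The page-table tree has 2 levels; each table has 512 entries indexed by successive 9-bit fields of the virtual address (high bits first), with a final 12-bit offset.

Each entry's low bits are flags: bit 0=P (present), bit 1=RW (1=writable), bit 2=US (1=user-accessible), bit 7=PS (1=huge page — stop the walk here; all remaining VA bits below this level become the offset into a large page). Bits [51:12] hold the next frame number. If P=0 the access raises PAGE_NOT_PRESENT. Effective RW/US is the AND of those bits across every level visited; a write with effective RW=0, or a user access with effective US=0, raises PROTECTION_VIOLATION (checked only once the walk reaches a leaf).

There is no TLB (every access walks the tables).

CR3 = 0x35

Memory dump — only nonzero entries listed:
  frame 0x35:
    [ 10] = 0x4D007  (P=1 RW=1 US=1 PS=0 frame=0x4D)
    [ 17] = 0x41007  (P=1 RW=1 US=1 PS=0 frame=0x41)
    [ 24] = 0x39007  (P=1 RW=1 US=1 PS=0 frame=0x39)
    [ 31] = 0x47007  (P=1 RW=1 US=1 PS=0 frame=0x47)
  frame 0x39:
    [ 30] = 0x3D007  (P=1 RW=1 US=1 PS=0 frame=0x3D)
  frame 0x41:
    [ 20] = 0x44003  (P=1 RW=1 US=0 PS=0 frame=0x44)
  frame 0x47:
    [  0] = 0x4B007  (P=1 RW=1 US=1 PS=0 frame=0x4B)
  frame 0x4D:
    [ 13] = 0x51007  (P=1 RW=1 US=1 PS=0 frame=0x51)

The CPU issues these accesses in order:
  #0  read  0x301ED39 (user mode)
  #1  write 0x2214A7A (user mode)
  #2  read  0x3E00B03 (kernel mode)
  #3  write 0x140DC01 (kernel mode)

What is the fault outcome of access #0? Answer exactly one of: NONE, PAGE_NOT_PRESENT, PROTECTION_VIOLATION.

Per-access translation:
#0 VA=0x301ED39 (r,user):
  [0] read 0x35 idx=24: raw=0x39007 flags P=1 W=1 U=1 S=0
  [1] read 0x39 idx=30: raw=0x3D007 flags P=1 W=1 U=1 S=0
  ⇒ phys 0x3DD39  [2 reads]
#1 VA=0x2214A7A (w,user):
  [0] read 0x35 idx=17: raw=0x41007 flags P=1 W=1 U=1 S=0
  [1] read 0x41 idx=20: raw=0x44003 flags P=1 W=1 U=0 S=0
  ⇒ fault: PROTECTION_VIOLATION  — 2 lookups
#2 VA=0x3E00B03 (r,kernel):
  [0] read 0x35 idx=31: raw=0x47007 flags P=1 W=1 U=1 S=0
  [1] read 0x47 idx=0: raw=0x4B007 flags P=1 W=1 U=1 S=0
  ⇒ phys 0x4BB03  [2 reads]
#3 VA=0x140DC01 (w,kernel):
  [0] read 0x35 idx=10: raw=0x4D007 flags P=1 W=1 U=1 S=0
  [1] read 0x4D idx=13: raw=0x51007 flags P=1 W=1 U=1 S=0
  ⇒ phys 0x51C01  [2 reads]

Access #0 fault: NONE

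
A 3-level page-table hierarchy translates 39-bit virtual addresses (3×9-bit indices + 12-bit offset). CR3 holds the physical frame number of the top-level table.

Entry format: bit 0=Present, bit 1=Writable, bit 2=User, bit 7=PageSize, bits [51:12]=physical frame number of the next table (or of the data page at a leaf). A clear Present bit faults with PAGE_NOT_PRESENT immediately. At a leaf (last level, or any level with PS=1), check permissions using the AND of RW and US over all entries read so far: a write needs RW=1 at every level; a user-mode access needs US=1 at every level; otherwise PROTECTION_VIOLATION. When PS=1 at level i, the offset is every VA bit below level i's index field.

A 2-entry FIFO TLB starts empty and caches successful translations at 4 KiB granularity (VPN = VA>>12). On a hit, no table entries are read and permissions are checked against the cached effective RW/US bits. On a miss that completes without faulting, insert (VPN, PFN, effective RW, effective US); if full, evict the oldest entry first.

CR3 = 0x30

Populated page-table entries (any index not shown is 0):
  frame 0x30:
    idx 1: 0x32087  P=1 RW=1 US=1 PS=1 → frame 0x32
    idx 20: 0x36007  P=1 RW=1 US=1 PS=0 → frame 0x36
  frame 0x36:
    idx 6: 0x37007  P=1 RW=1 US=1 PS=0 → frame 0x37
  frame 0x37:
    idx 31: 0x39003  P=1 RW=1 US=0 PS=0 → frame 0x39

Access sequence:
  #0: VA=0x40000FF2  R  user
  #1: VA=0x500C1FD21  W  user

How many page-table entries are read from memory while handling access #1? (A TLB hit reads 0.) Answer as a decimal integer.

Per-access translation:
#0 VA=0x40000FF2 (r,user):
  L0: frame=0x30 idx=1 entry=0x32087 [P=1 RW=1 US=1 PS=1]
  ⇒ phys 0x32FF2 (huge @L0)  [1 reads]
#1 VA=0x500C1FD21 (w,user):
  L0: frame=0x30 idx=20 entry=0x36007 [P=1 RW=1 US=1 PS=0]
  L1: frame=0x36 idx=6 entry=0x37007 [P=1 RW=1 US=1 PS=0]
  L2: frame=0x37 idx=31 entry=0x39003 [P=1 RW=1 US=0 PS=0]
  ⇒ fault: PROTECTION_VIOLATION  — 3 lookups

Entries read for #1: 3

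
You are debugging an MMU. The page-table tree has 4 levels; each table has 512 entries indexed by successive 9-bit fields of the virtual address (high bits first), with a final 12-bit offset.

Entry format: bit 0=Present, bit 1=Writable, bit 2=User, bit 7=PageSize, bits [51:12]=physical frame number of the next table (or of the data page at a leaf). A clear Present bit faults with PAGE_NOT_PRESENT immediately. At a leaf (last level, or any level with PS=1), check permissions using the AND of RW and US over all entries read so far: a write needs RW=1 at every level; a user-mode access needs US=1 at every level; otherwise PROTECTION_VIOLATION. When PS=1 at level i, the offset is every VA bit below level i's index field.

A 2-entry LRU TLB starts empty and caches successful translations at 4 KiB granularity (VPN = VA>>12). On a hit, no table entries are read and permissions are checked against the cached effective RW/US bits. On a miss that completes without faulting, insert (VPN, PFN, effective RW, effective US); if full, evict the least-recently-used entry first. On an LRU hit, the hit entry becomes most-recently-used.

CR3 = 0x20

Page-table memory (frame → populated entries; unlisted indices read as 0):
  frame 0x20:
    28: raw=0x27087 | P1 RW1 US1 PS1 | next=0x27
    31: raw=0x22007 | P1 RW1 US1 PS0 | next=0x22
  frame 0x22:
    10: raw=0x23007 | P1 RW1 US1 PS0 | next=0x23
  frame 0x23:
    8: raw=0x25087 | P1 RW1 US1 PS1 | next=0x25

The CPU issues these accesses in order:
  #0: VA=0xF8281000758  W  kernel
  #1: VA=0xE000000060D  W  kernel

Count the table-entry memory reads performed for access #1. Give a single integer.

Trace:
#0 VA=0xF8281000758 (w,kernel):
  L0: frame=0x20 idx=31 entry=0x22007 [P=1 RW=1 US=1 PS=0]
  L1: frame=0x22 idx=10 entry=0x23007 [P=1 RW=1 US=1 PS=0]
  L2: frame=0x23 idx=8 entry=0x25087 [P=1 RW=1 US=1 PS=1]
  ⇒ phys 0x25758 (huge @L2)  [3 reads]
#1 VA=0xE000000060D (w,kernel):
  L0: frame=0x20 idx=28 entry=0x27087 [P=1 RW=1 US=1 PS=1]
  ⇒ phys 0x2760D (huge @L0)  [1 reads]

Entries read for #1: 1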